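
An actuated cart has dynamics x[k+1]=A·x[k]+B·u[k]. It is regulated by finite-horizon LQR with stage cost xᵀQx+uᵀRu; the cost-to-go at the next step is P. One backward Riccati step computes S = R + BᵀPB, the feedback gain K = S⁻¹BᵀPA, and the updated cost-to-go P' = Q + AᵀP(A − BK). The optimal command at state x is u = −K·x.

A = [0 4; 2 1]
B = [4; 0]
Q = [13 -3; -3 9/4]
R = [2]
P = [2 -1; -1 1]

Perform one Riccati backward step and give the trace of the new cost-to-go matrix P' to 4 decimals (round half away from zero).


19.3088

BᵀP = [8.0000 -4.0000]
S = R + BᵀPB = [2] + [32.0000] = [34.0000]
BᵀPA = [-8.0000 28.0000]
K = S⁻¹·BᵀPA = [-0.2353 0.8235]
A−BK = [0.9412 0.7059; 2.0000 1.0000]
AᵀP(A−BK) = [2.1176 0.5882; 0.5882 1.9412]
P' = Q + AᵀP(A−BK) = [15.1176 -2.4118; -2.4118 4.1912]
tr(P') = 19.3088


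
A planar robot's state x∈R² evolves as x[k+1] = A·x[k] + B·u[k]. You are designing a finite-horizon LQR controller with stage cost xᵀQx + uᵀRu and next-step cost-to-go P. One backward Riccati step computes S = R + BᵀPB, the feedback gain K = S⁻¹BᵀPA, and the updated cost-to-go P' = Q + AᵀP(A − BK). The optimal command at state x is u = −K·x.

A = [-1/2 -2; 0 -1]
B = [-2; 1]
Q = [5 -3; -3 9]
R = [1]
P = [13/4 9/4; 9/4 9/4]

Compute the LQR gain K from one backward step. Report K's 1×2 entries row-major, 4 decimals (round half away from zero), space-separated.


BᵀP = [-4.2500 -2.2500]
S = R + BᵀPB = [1] + [6.2500] = [7.2500]
BᵀPA = [2.1250 10.7500]
K = S⁻¹·BᵀPA = [0.2931 1.4828]
A−BK = [0.0862 0.9655; -0.2931 -2.4828]
AᵀP(A−BK) = [0.1897 1.2241; 1.2241 8.3103]
P' = Q + AᵀP(A−BK) = [5.1897 -1.7759; -1.7759 17.3103]
tr(P') = 22.5000

0.2931 1.4828


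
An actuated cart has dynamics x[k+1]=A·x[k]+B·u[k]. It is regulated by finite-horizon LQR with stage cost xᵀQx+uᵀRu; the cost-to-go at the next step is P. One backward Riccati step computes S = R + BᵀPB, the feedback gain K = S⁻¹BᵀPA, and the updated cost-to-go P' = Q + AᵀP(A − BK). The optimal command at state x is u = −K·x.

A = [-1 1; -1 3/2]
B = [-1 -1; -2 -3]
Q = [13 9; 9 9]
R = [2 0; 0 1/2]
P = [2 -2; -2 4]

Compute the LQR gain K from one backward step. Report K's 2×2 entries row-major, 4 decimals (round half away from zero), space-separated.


BᵀP = [2.0000 -6.0000; 4.0000 -10.0000]
S = R + BᵀPB = [2 0; 0 1/2] + [10.0000 16.0000; 16.0000 26.0000] = [12.0000 16.0000; 16.0000 26.5000]
BᵀPA = [4.0000 -7.0000; 6.0000 -11.0000]
K = S⁻¹·BᵀPA = [0.1613 -0.1532; 0.1290 -0.3226]
A−BK = [-0.7097 0.5242; -0.2903 0.2258]
AᵀP(A−BK) = [0.5806 -0.4516; -0.4516 0.3790]
P' = Q + AᵀP(A−BK) = [13.5806 8.5484; 8.5484 9.3790]
tr(P') = 22.9597

0.1613 -0.1532 0.1290 -0.3226


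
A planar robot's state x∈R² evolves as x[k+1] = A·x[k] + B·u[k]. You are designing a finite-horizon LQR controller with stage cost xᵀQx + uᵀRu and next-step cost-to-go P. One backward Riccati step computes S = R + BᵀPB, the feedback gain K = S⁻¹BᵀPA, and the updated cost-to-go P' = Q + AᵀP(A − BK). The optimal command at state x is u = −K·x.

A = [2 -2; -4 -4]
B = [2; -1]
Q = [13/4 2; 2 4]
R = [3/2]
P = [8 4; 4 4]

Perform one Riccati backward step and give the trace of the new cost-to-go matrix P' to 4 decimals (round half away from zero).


121.8547

BᵀP = [12.0000 4.0000]
S = R + BᵀPB = [3/2] + [20.0000] = [21.5000]
BᵀPA = [8.0000 -40.0000]
K = S⁻¹·BᵀPA = [0.3721 -1.8605]
A−BK = [1.2558 1.7209; -3.6279 -5.8605]
AᵀP(A−BK) = [29.0233 46.8837; 46.8837 85.5814]
P' = Q + AᵀP(A−BK) = [32.2733 48.8837; 48.8837 89.5814]
tr(P') = 121.8547


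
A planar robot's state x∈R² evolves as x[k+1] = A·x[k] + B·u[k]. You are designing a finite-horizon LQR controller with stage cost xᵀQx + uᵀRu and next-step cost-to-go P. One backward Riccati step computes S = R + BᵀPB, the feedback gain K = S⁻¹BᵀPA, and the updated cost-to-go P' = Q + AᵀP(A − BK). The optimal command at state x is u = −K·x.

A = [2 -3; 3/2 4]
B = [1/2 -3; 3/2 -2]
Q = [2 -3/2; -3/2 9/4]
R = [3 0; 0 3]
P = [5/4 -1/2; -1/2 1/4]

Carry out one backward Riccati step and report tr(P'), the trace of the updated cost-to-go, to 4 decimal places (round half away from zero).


BᵀP = [-0.1250 0.1250; -2.7500 1.0000]
S = R + BᵀPB = [3 0; 0 3] + [0.1250 0.1250; 0.1250 6.2500] = [3.1250 0.1250; 0.1250 9.2500]
BᵀPA = [-0.0625 0.8750; -4.0000 12.2500]
K = S⁻¹·BᵀPA = [-0.0027 0.2271; -0.4324 1.3213]
A−BK = [0.7042 0.8502; 0.6393 6.3018]
AᵀP(A−BK) = [0.8327 -2.4508; -2.4508 10.8659]
P' = Q + AᵀP(A−BK) = [2.8327 -3.9508; -3.9508 13.1159]
tr(P') = 15.9486

15.9486


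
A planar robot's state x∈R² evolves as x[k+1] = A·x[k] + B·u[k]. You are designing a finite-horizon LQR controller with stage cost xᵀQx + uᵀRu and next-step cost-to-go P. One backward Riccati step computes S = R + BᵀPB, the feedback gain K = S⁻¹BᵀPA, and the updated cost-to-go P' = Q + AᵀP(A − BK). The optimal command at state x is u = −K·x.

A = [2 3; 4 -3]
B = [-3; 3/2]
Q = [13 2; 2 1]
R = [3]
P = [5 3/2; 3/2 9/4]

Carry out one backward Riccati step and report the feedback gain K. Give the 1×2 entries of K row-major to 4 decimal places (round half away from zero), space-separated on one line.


-0.7583 -0.8815

BᵀP = [-12.7500 -1.1250]
S = R + BᵀPB = [3] + [36.5625] = [39.5625]
BᵀPA = [-30.0000 -34.8750]
K = S⁻¹·BᵀPA = [-0.7583 -0.8815]
A−BK = [-0.2749 0.3555; 5.1374 -1.6777]
AᵀP(A−BK) = [57.2512 -14.4455; -14.4455 7.5071]
P' = Q + AᵀP(A−BK) = [70.2512 -12.4455; -12.4455 8.5071]
tr(P') = 78.7583


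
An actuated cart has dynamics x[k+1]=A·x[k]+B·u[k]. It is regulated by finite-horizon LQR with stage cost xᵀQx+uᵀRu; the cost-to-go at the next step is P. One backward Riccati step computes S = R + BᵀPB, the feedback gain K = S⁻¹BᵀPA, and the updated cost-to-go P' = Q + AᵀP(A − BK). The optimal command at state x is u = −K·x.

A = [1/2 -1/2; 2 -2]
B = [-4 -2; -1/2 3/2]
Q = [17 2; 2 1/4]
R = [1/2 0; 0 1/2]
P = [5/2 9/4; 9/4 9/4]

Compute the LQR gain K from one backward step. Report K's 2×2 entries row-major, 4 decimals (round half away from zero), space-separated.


BᵀP = [-11.1250 -10.1250; -1.6250 -1.1250]
S = R + BᵀPB = [1/2 0; 0 1/2] + [49.5625 7.0625; 7.0625 1.5625] = [50.0625 7.0625; 7.0625 2.0625]
BᵀPA = [-25.8125 25.8125; -3.0625 3.0625]
K = S⁻¹·BᵀPA = [-0.5922 0.5922; 0.5430 -0.5430]
A−BK = [-0.7828 0.7828; 0.8893 -0.8893]
AᵀP(A−BK) = [0.5015 -0.5015; -0.5015 0.5015]
P' = Q + AᵀP(A−BK) = [17.5015 1.4985; 1.4985 0.7515]
tr(P') = 18.2531

-0.5922 0.5922 0.5430 -0.5430


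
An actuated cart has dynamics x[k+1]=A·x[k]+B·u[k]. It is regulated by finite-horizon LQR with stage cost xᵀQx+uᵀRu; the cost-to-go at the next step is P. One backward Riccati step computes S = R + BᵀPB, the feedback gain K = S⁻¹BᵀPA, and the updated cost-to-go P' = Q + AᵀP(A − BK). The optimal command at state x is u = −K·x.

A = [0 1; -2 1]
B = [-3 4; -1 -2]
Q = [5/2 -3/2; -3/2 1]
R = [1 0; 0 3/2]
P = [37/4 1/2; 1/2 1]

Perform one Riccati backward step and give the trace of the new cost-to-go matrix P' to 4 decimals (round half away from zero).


BᵀP = [-28.2500 -2.5000; 36.0000 0.0000]
S = R + BᵀPB = [1 0; 0 3/2] + [87.2500 -108.0000; -108.0000 144.0000] = [88.2500 -108.0000; -108.0000 145.5000]
BᵀPA = [5.0000 -30.7500; 0.0000 36.0000]
K = S⁻¹·BᵀPA = [0.6184 -0.4982; 0.4590 -0.1224]
A−BK = [0.0191 -0.0051; -0.4635 0.2569]
AᵀP(A−BK) = [0.9079 -0.5088; -0.5088 0.3357]
P' = Q + AᵀP(A−BK) = [3.4079 -2.0088; -2.0088 1.3357]
tr(P') = 4.7435

4.7435


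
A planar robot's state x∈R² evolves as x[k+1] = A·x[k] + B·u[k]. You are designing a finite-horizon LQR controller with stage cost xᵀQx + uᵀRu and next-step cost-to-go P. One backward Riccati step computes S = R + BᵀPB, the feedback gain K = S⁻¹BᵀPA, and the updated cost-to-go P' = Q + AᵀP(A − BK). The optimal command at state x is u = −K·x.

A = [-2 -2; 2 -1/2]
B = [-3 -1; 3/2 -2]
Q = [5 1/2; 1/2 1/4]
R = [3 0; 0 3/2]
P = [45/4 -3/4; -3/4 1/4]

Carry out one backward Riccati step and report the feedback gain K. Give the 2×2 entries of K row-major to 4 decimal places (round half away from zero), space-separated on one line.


BᵀP = [-34.8750 2.6250; -9.7500 0.2500]
S = R + BᵀPB = [3 0; 0 3/2] + [108.5625 29.6250; 29.6250 9.2500] = [111.5625 29.6250; 29.6250 10.7500]
BᵀPA = [75.0000 68.4375; 20.0000 19.3750]
K = S⁻¹·BᵀPA = [0.6645 0.5028; 0.0291 0.4168]
A−BK = [0.0227 -0.0749; 1.0615 -0.4206]
AᵀP(A−BK) = [1.5774 0.9566; 0.9566 1.0790]
P' = Q + AᵀP(A−BK) = [6.5774 1.4566; 1.4566 1.3290]
tr(P') = 7.9064

0.6645 0.5028 0.0291 0.4168


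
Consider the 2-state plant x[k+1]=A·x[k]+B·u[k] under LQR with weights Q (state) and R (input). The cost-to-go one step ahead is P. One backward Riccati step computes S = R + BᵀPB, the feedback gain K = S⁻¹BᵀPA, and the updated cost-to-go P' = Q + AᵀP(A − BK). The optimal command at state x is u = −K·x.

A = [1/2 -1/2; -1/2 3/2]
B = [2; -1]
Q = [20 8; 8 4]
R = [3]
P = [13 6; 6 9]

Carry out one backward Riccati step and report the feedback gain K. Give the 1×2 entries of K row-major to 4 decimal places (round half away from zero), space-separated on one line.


BᵀP = [20.0000 3.0000]
S = R + BᵀPB = [3] + [37.0000] = [40.0000]
BᵀPA = [8.5000 -5.5000]
K = S⁻¹·BᵀPA = [0.2125 -0.1375]
A−BK = [0.0750 -0.2250; -0.2875 1.3625]
AᵀP(A−BK) = [0.6938 -2.8313; -2.8313 13.7438]
P' = Q + AᵀP(A−BK) = [20.6938 5.1688; 5.1688 17.7438]
tr(P') = 38.4375

0.2125 -0.1375


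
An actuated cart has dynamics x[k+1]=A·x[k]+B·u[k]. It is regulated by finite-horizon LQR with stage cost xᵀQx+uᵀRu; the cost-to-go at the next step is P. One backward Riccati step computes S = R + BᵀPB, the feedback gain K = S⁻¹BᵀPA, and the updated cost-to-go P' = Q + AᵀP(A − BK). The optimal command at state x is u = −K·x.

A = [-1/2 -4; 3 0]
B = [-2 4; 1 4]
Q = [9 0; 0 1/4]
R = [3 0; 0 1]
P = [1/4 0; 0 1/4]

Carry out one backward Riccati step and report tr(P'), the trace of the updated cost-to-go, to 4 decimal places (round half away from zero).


12.1112

BᵀP = [-0.5000 0.2500; 1.0000 1.0000]
S = R + BᵀPB = [3 0; 0 1] + [1.2500 -1.0000; -1.0000 8.0000] = [4.2500 -1.0000; -1.0000 9.0000]
BᵀPA = [1.0000 2.0000; 2.5000 -4.0000]
K = S⁻¹·BᵀPA = [0.3087 0.3758; 0.3121 -0.4027]
A−BK = [-1.1309 -1.6376; 1.4430 1.2349]
AᵀP(A−BK) = [1.2236 1.1309; 1.1309 1.6376]
P' = Q + AᵀP(A−BK) = [10.2236 1.1309; 1.1309 1.8876]
tr(P') = 12.1112


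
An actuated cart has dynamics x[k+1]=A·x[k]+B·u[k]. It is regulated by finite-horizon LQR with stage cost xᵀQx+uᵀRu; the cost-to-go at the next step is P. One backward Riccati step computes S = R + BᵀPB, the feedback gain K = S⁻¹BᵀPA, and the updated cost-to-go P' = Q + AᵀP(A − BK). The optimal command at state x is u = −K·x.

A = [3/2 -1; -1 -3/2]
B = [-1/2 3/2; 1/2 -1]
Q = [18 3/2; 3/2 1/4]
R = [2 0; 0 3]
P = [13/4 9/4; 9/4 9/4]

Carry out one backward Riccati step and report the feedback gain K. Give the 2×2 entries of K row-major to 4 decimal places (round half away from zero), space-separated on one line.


BᵀP = [-0.5000 0.0000; 2.6250 1.1250]
S = R + BᵀPB = [2 0; 0 3] + [0.2500 -0.7500; -0.7500 2.8125] = [2.2500 -0.7500; -0.7500 5.8125]
BᵀPA = [-0.7500 0.5000; 2.8125 -4.3125]
K = S⁻¹·BᵀPA = [-0.1798 -0.0262; 0.4607 -0.7453]
A−BK = [0.7191 0.1049; -0.4494 -2.2322]
AᵀP(A−BK) = [1.3820 -2.2360; -2.2360 11.8614]
P' = Q + AᵀP(A−BK) = [19.3820 -0.7360; -0.7360 12.1114]
tr(P') = 31.4934

-0.1798 -0.0262 0.4607 -0.7453


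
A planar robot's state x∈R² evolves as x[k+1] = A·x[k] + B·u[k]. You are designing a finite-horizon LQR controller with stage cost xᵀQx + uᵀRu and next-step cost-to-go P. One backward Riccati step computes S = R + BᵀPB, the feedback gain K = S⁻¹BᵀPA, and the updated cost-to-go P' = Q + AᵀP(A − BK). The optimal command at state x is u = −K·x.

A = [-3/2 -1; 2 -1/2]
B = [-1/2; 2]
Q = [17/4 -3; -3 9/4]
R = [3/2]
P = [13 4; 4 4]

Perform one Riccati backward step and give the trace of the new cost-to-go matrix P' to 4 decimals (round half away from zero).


BᵀP = [1.5000 6.0000]
S = R + BᵀPB = [3/2] + [11.2500] = [12.7500]
BᵀPA = [9.7500 -4.5000]
K = S⁻¹·BᵀPA = [0.7647 -0.3529]
A−BK = [-1.1176 -1.1765; 0.4706 0.2059]
AᵀP(A−BK) = [13.7941 13.9412; 13.9412 16.4118]
P' = Q + AᵀP(A−BK) = [18.0441 10.9412; 10.9412 18.6618]
tr(P') = 36.7059

36.7059


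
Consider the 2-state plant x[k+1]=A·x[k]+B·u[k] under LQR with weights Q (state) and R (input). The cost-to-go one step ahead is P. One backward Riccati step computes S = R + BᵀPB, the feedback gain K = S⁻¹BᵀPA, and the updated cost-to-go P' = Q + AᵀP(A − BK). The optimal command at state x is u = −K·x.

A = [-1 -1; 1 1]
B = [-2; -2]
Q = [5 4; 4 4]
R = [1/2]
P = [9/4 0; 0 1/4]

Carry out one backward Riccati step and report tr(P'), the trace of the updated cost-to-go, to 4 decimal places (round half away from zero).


BᵀP = [-4.5000 -0.5000]
S = R + BᵀPB = [1/2] + [10.0000] = [10.5000]
BᵀPA = [4.0000 4.0000]
K = S⁻¹·BᵀPA = [0.3810 0.3810]
A−BK = [-0.2381 -0.2381; 1.7619 1.7619]
AᵀP(A−BK) = [0.9762 0.9762; 0.9762 0.9762]
P' = Q + AᵀP(A−BK) = [5.9762 4.9762; 4.9762 4.9762]
tr(P') = 10.9524

10.9524


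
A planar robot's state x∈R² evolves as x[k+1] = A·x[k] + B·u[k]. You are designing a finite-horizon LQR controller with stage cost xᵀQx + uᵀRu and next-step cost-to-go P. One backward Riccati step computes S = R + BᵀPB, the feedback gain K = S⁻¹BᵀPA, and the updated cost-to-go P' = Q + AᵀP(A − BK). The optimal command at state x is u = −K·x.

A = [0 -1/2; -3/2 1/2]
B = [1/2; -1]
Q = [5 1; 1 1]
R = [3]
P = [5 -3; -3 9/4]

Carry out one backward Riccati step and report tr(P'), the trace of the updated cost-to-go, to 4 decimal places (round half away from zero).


BᵀP = [5.5000 -3.7500]
S = R + BᵀPB = [3] + [6.5000] = [9.5000]
BᵀPA = [5.6250 -4.6250]
K = S⁻¹·BᵀPA = [0.5921 -0.4868]
A−BK = [-0.2961 -0.2566; -0.9079 0.0132]
AᵀP(A−BK) = [1.7319 -1.1990; -1.1990 1.0609]
P' = Q + AᵀP(A−BK) = [6.7319 -0.1990; -0.1990 2.0609]
tr(P') = 8.7928

8.7928


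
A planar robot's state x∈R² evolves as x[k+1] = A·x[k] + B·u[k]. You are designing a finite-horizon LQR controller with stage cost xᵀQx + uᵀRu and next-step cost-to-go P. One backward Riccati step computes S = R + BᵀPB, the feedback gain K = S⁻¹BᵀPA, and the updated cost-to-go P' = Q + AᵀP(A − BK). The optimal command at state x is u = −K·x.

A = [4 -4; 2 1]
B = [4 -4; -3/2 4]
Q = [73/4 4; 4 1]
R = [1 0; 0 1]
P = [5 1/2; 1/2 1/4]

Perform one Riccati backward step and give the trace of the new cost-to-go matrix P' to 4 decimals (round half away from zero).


23.7057

BᵀP = [19.2500 1.6250; -18.0000 -1.0000]
S = R + BᵀPB = [1 0; 0 1] + [74.5625 -70.5000; -70.5000 68.0000] = [75.5625 -70.5000; -70.5000 69.0000]
BᵀPA = [80.2500 -75.3750; -74.0000 71.0000]
K = S⁻¹·BᵀPA = [1.3149 -0.8022; 0.2710 0.2094]
A−BK = [-0.1755 0.0462; 2.8884 -1.0408]
AᵀP(A−BK) = [3.5350 -1.6320; -1.6320 0.9207]
P' = Q + AᵀP(A−BK) = [21.7850 2.3680; 2.3680 1.9207]
tr(P') = 23.7057


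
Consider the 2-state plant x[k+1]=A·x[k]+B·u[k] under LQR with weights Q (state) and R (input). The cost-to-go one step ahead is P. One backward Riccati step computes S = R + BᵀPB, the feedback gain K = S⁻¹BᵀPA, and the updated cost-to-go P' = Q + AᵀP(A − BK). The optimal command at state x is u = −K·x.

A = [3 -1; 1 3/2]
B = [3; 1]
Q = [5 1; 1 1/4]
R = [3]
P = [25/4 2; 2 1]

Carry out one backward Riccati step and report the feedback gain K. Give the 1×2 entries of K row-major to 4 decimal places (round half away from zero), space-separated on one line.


0.9585 -0.1419

BᵀP = [20.7500 7.0000]
S = R + BᵀPB = [3] + [69.2500] = [72.2500]
BᵀPA = [69.2500 -10.2500]
K = S⁻¹·BᵀPA = [0.9585 -0.1419]
A−BK = [0.1246 -0.5744; 0.0415 1.6419]
AᵀP(A−BK) = [2.8754 -0.4256; -0.4256 1.0458]
P' = Q + AᵀP(A−BK) = [7.8754 0.5744; 0.5744 1.2958]
tr(P') = 9.1713


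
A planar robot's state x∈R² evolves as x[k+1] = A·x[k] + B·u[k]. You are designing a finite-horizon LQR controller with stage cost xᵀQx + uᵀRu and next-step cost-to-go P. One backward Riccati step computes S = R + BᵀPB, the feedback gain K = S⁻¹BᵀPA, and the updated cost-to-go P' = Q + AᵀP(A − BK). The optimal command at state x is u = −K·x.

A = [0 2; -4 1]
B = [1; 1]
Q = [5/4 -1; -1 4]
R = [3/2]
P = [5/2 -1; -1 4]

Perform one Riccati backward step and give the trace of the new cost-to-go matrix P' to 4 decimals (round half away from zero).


49.2500

BᵀP = [1.5000 3.0000]
S = R + BᵀPB = [3/2] + [4.5000] = [6.0000]
BᵀPA = [-12.0000 6.0000]
K = S⁻¹·BᵀPA = [-2.0000 1.0000]
A−BK = [2.0000 1.0000; -2.0000 0.0000]
AᵀP(A−BK) = [40.0000 4.0000; 4.0000 4.0000]
P' = Q + AᵀP(A−BK) = [41.2500 3.0000; 3.0000 8.0000]
tr(P') = 49.2500


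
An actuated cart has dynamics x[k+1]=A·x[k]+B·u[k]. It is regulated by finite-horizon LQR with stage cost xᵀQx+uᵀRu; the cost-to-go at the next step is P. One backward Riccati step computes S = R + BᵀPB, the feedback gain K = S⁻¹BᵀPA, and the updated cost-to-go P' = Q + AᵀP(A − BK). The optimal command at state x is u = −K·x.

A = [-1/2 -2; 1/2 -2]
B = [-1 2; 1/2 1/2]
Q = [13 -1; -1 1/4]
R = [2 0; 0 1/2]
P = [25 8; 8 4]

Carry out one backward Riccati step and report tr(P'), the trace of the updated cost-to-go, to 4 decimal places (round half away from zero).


BᵀP = [-21.0000 -6.0000; 54.0000 18.0000]
S = R + BᵀPB = [2 0; 0 1/2] + [18.0000 -45.0000; -45.0000 117.0000] = [20.0000 -45.0000; -45.0000 117.5000]
BᵀPA = [7.5000 54.0000; -18.0000 -144.0000]
K = S⁻¹·BᵀPA = [0.2192 -0.4154; -0.0692 -1.3846]
A−BK = [-0.1423 0.3538; 0.4250 -1.1000]
AᵀP(A−BK) = [0.3596 -0.8077; -0.8077 3.0462]
P' = Q + AᵀP(A−BK) = [13.3596 -1.8077; -1.8077 3.2962]
tr(P') = 16.6558

16.6558


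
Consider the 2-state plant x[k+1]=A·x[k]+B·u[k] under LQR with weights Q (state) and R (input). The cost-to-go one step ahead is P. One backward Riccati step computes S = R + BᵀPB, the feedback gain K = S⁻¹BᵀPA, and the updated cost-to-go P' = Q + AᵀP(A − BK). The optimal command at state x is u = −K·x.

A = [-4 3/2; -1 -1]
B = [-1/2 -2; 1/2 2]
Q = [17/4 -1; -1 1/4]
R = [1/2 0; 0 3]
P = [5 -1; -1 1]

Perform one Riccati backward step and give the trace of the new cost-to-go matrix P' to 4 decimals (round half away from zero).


21.9521

BᵀP = [-3.0000 1.0000; -12.0000 4.0000]
S = R + BᵀPB = [1/2 0; 0 3] + [2.0000 8.0000; 8.0000 32.0000] = [2.5000 8.0000; 8.0000 35.0000]
BᵀPA = [11.0000 -5.5000; 44.0000 -22.0000]
K = S⁻¹·BᵀPA = [1.4043 -0.7021; 0.9362 -0.4681]
A−BK = [-1.4255 0.2128; -3.5745 0.2872]
AᵀP(A−BK) = [16.3617 -3.1809; -3.1809 1.0904]
P' = Q + AᵀP(A−BK) = [20.6117 -4.1809; -4.1809 1.3404]
tr(P') = 21.9521


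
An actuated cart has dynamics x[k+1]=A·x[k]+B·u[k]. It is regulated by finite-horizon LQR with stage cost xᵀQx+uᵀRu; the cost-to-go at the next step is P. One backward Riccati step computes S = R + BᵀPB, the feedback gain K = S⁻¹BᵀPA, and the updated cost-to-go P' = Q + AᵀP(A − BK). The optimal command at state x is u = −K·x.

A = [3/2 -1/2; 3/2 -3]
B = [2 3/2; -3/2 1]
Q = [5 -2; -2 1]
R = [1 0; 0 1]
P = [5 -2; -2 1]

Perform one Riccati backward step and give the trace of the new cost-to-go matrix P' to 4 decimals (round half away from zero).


7.6527

BᵀP = [13.0000 -5.5000; 5.5000 -2.0000]
S = R + BᵀPB = [1 0; 0 1] + [34.2500 14.0000; 14.0000 6.2500] = [35.2500 14.0000; 14.0000 7.2500]
BᵀPA = [11.2500 10.0000; 5.2500 3.2500]
K = S⁻¹·BᵀPA = [0.1354 0.4533; 0.4627 -0.4271]
A−BK = [0.5352 -0.7660; 1.2403 -1.8930]
AᵀP(A−BK) = [0.5477 -0.6076; -0.6076 1.1049]
P' = Q + AᵀP(A−BK) = [5.5477 -2.6076; -2.6076 2.1049]
tr(P') = 7.6527


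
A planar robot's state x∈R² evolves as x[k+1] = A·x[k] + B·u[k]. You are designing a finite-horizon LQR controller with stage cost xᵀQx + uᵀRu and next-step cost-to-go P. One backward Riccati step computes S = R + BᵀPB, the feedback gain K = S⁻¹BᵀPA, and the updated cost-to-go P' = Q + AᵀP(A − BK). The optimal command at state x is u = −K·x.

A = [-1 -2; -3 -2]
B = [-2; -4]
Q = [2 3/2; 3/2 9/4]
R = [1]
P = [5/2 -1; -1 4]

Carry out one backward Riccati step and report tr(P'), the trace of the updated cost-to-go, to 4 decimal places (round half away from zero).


8.1568

BᵀP = [-1.0000 -14.0000]
S = R + BᵀPB = [1] + [58.0000] = [59.0000]
BᵀPA = [43.0000 30.0000]
K = S⁻¹·BᵀPA = [0.7288 0.5085]
A−BK = [0.4576 -0.9831; -0.0847 0.0339]
AᵀP(A−BK) = [1.1610 -0.8644; -0.8644 2.7458]
P' = Q + AᵀP(A−BK) = [3.1610 0.6356; 0.6356 4.9958]
tr(P') = 8.1568


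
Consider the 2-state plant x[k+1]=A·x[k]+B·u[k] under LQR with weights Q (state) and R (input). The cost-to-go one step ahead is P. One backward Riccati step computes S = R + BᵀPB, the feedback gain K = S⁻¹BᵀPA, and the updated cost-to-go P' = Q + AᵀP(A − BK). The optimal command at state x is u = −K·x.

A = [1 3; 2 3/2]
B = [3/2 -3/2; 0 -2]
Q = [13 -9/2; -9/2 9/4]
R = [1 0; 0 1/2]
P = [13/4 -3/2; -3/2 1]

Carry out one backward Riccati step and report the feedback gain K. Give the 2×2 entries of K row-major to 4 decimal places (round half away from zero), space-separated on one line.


BᵀP = [4.8750 -2.2500; -1.8750 0.2500]
S = R + BᵀPB = [1 0; 0 1/2] + [7.3125 -2.8125; -2.8125 2.3125] = [8.3125 -2.8125; -2.8125 2.8125]
BᵀPA = [0.3750 11.2500; -1.3750 -5.2500]
K = S⁻¹·BᵀPA = [-0.1818 1.0909; -0.6707 -0.7758]
A−BK = [0.2667 0.2000; 0.6586 -0.0515]
AᵀP(A−BK) = [0.3960 0.0242; 0.0242 1.6545]
P' = Q + AᵀP(A−BK) = [13.3960 -4.4758; -4.4758 3.9045]
tr(P') = 17.3005

-0.1818 1.0909 -0.6707 -0.7758


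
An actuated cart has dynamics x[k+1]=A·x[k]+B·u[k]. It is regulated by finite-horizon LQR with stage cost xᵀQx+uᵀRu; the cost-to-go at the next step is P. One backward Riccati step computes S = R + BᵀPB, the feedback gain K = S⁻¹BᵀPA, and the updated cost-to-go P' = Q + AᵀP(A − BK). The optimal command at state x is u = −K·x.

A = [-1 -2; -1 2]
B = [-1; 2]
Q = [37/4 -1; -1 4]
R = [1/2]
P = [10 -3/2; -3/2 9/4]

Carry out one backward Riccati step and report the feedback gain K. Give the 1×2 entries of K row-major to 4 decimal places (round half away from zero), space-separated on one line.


BᵀP = [-13.0000 6.0000]
S = R + BᵀPB = [1/2] + [25.0000] = [25.5000]
BᵀPA = [7.0000 38.0000]
K = S⁻¹·BᵀPA = [0.2745 1.4902]
A−BK = [-0.7255 -0.5098; -1.5490 -0.9804]
AᵀP(A−BK) = [7.3284 5.0686; 5.0686 4.3725]
P' = Q + AᵀP(A−BK) = [16.5784 4.0686; 4.0686 8.3725]
tr(P') = 24.9510

0.2745 1.4902


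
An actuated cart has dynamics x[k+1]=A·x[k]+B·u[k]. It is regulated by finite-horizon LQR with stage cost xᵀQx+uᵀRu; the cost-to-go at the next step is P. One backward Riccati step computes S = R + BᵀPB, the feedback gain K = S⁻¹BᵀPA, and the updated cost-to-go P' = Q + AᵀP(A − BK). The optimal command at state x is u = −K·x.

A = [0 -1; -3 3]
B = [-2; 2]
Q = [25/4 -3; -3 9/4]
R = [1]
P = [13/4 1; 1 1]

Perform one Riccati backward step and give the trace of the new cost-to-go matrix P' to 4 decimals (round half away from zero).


BᵀP = [-4.5000 0.0000]
S = R + BᵀPB = [1] + [9.0000] = [10.0000]
BᵀPA = [0.0000 4.5000]
K = S⁻¹·BᵀPA = [0.0000 0.4500]
A−BK = [0.0000 -0.1000; -3.0000 2.1000]
AᵀP(A−BK) = [9.0000 -6.0000; -6.0000 4.2250]
P' = Q + AᵀP(A−BK) = [15.2500 -9.0000; -9.0000 6.4750]
tr(P') = 21.7250

21.7250


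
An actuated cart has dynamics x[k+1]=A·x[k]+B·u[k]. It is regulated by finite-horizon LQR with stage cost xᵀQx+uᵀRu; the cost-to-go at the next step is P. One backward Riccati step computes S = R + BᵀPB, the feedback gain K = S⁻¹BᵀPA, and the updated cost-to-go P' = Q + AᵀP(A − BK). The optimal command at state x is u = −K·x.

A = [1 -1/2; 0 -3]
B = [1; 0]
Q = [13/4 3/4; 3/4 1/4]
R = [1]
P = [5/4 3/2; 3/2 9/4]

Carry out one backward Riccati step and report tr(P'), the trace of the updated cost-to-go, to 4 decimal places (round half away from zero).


17.4444

BᵀP = [1.2500 1.5000]
S = R + BᵀPB = [1] + [1.2500] = [2.2500]
BᵀPA = [1.2500 -5.1250]
K = S⁻¹·BᵀPA = [0.5556 -2.2778]
A−BK = [0.4444 1.7778; 0.0000 -3.0000]
AᵀP(A−BK) = [0.5556 -2.2778; -2.2778 13.3889]
P' = Q + AᵀP(A−BK) = [3.8056 -1.5278; -1.5278 13.6389]
tr(P') = 17.4444


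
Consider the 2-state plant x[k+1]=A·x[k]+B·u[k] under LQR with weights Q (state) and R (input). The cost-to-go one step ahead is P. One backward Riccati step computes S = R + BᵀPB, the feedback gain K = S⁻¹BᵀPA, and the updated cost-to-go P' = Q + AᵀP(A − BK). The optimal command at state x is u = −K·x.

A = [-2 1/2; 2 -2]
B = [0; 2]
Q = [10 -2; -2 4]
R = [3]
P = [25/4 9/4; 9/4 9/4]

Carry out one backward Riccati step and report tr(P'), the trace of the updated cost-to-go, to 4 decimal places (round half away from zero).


BᵀP = [4.5000 4.5000]
S = R + BᵀPB = [3] + [9.0000] = [12.0000]
BᵀPA = [0.0000 -6.7500]
K = S⁻¹·BᵀPA = [0.0000 -0.5625]
A−BK = [-2.0000 0.5000; 2.0000 -0.8750]
AᵀP(A−BK) = [16.0000 -4.0000; -4.0000 2.2656]
P' = Q + AᵀP(A−BK) = [26.0000 -6.0000; -6.0000 6.2656]
tr(P') = 32.2656

32.2656


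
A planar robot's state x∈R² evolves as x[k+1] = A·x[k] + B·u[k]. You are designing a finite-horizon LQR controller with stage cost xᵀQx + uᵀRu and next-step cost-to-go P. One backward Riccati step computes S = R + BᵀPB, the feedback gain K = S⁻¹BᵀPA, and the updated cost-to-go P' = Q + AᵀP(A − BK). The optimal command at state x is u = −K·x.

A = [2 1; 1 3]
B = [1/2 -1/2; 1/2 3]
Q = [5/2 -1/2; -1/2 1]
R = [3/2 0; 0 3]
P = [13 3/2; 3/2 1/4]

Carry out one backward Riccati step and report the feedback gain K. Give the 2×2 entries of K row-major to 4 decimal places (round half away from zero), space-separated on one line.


BᵀP = [7.2500 0.8750; -2.0000 0.0000]
S = R + BᵀPB = [3/2 0; 0 3] + [4.0625 -1.0000; -1.0000 1.0000] = [5.5625 -1.0000; -1.0000 4.0000]
BᵀPA = [15.3750 9.8750; -4.0000 -2.0000]
K = S⁻¹·BᵀPA = [2.7059 1.7647; -0.3235 -0.0588]
A−BK = [0.4853 0.0882; 0.6176 2.2941]
AᵀP(A−BK) = [15.3529 9.8824; 9.8824 6.7059]
P' = Q + AᵀP(A−BK) = [17.8529 9.3824; 9.3824 7.7059]
tr(P') = 25.5588

2.7059 1.7647 -0.3235 -0.0588


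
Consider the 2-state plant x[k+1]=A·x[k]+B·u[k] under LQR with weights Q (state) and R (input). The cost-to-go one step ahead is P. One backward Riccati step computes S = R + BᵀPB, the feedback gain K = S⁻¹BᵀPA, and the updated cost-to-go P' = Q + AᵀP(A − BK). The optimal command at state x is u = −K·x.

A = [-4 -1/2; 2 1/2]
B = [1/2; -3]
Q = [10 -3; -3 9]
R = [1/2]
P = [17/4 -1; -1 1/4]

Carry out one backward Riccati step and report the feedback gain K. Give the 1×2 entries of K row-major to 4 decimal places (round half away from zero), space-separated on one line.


BᵀP = [5.1250 -1.2500]
S = R + BᵀPB = [1/2] + [6.3125] = [6.8125]
BᵀPA = [-23.0000 -3.1875]
K = S⁻¹·BᵀPA = [-3.3761 -0.4679]
A−BK = [-2.3119 -0.2661; -8.1284 -0.9037]
AᵀP(A−BK) = [7.3486 0.9885; 0.9885 0.1336]
P' = Q + AᵀP(A−BK) = [17.3486 -2.0115; -2.0115 9.1336]
tr(P') = 26.4822

-3.3761 -0.4679


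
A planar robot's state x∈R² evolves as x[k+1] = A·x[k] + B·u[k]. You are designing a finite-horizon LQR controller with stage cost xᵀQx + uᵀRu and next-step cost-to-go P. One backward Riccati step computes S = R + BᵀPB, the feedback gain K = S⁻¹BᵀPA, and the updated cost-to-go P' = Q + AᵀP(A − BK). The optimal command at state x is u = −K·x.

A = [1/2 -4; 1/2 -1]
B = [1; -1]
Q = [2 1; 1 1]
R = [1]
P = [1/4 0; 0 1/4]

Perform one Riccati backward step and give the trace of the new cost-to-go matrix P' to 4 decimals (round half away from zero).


7.0000

BᵀP = [0.2500 -0.2500]
S = R + BᵀPB = [1] + [0.5000] = [1.5000]
BᵀPA = [0.0000 -0.7500]
K = S⁻¹·BᵀPA = [0.0000 -0.5000]
A−BK = [0.5000 -3.5000; 0.5000 -1.5000]
AᵀP(A−BK) = [0.1250 -0.6250; -0.6250 3.8750]
P' = Q + AᵀP(A−BK) = [2.1250 0.3750; 0.3750 4.8750]
tr(P') = 7.0000


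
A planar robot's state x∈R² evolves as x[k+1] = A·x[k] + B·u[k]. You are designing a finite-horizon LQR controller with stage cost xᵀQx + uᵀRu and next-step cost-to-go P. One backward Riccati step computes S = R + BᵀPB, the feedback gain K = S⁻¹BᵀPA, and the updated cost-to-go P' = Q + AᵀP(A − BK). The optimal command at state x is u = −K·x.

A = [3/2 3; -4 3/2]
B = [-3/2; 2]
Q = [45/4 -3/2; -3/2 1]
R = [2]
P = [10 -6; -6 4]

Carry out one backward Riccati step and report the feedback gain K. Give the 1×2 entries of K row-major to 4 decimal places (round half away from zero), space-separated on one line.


BᵀP = [-27.0000 17.0000]
S = R + BᵀPB = [2] + [74.5000] = [76.5000]
BᵀPA = [-108.5000 -55.5000]
K = S⁻¹·BᵀPA = [-1.4183 -0.7255]
A−BK = [-0.6275 1.9118; -1.1634 2.9510]
AᵀP(A−BK) = [4.6144 0.7843; 0.7843 4.7353]
P' = Q + AᵀP(A−BK) = [15.8644 -0.7157; -0.7157 5.7353]
tr(P') = 21.5997

-1.4183 -0.7255


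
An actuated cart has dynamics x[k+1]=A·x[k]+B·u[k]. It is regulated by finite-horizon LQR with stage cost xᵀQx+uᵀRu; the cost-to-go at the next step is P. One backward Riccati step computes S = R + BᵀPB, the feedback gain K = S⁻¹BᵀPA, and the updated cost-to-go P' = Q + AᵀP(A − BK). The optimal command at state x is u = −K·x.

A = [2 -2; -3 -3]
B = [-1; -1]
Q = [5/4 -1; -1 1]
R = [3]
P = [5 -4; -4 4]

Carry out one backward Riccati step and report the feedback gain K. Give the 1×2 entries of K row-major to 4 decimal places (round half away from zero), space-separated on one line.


-0.5000 0.5000

BᵀP = [-1.0000 0.0000]
S = R + BᵀPB = [3] + [1.0000] = [4.0000]
BᵀPA = [-2.0000 2.0000]
K = S⁻¹·BᵀPA = [-0.5000 0.5000]
A−BK = [1.5000 -1.5000; -3.5000 -2.5000]
AᵀP(A−BK) = [103.0000 17.0000; 17.0000 7.0000]
P' = Q + AᵀP(A−BK) = [104.2500 16.0000; 16.0000 8.0000]
tr(P') = 112.2500


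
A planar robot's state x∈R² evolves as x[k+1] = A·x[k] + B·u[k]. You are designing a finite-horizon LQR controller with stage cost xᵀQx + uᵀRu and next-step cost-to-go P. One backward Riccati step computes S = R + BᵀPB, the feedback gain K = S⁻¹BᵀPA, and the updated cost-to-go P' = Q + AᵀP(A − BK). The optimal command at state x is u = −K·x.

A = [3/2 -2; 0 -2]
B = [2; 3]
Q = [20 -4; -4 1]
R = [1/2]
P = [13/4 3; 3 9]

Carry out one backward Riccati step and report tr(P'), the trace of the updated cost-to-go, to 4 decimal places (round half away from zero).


25.0706

BᵀP = [15.5000 33.0000]
S = R + BᵀPB = [1/2] + [130.0000] = [130.5000]
BᵀPA = [23.2500 -97.0000]
K = S⁻¹·BᵀPA = [0.1782 -0.7433]
A−BK = [1.1437 -0.5134; -0.5345 0.2299]
AᵀP(A−BK) = [3.1703 -1.4684; -1.4684 0.9004]
P' = Q + AᵀP(A−BK) = [23.1703 -5.4684; -5.4684 1.9004]
tr(P') = 25.0706


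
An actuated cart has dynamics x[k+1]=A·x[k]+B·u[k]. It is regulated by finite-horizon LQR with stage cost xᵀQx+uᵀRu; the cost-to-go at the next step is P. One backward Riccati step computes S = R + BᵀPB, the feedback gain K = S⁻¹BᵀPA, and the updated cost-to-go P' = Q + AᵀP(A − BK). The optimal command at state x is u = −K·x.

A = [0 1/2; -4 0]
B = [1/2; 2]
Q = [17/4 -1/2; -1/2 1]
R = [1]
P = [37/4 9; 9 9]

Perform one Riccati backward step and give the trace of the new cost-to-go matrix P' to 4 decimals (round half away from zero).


7.9992

BᵀP = [22.6250 22.5000]
S = R + BᵀPB = [1] + [56.3125] = [57.3125]
BᵀPA = [-90.0000 11.3125]
K = S⁻¹·BᵀPA = [-1.5703 0.1974]
A−BK = [0.7852 0.4013; -0.8593 -0.3948]
AᵀP(A−BK) = [2.6696 -0.2356; -0.2356 0.0796]
P' = Q + AᵀP(A−BK) = [6.9196 -0.7356; -0.7356 1.0796]
tr(P') = 7.9992


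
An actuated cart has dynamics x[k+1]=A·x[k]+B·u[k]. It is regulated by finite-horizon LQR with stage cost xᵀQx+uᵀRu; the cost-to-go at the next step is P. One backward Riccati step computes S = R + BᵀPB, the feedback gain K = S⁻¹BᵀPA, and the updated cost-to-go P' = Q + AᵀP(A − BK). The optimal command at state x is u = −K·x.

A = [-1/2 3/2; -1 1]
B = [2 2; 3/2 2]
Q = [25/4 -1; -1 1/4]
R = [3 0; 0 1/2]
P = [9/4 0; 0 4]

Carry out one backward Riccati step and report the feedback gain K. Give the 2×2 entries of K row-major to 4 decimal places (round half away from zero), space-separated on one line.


0.0516 0.1627 -0.4444 0.4444

BᵀP = [4.5000 6.0000; 4.5000 8.0000]
S = R + BᵀPB = [3 0; 0 1/2] + [18.0000 21.0000; 21.0000 25.0000] = [21.0000 21.0000; 21.0000 25.5000]
BᵀPA = [-8.2500 12.7500; -10.2500 14.7500]
K = S⁻¹·BᵀPA = [0.0516 0.1627; -0.4444 0.4444]
A−BK = [0.2857 0.2857; -0.1885 -0.1329]
AᵀP(A−BK) = [0.4325 0.2103; 0.2103 0.4325]
P' = Q + AᵀP(A−BK) = [6.6825 -0.7897; -0.7897 0.6825]
tr(P') = 7.3651


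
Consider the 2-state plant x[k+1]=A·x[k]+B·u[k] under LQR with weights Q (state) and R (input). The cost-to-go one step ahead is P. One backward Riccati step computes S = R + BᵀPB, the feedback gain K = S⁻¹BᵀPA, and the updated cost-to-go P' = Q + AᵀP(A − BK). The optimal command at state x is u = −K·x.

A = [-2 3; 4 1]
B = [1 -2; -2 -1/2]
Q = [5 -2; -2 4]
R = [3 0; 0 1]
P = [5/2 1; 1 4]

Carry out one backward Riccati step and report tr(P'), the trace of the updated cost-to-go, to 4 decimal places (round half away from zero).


21.1728

BᵀP = [0.5000 -7.0000; -5.5000 -4.0000]
S = R + BᵀPB = [3 0; 0 1] + [14.5000 2.5000; 2.5000 13.0000] = [17.5000 2.5000; 2.5000 14.0000]
BᵀPA = [-29.0000 -5.5000; -5.0000 -20.5000]
K = S⁻¹·BᵀPA = [-1.6482 -0.1079; -0.0628 -1.4450]
A−BK = [-0.4775 0.2178; 0.6723 0.0618]
AᵀP(A−BK) = [9.8890 0.6471; 0.6471 2.2838]
P' = Q + AᵀP(A−BK) = [14.8890 -1.3529; -1.3529 6.2838]
tr(P') = 21.1728


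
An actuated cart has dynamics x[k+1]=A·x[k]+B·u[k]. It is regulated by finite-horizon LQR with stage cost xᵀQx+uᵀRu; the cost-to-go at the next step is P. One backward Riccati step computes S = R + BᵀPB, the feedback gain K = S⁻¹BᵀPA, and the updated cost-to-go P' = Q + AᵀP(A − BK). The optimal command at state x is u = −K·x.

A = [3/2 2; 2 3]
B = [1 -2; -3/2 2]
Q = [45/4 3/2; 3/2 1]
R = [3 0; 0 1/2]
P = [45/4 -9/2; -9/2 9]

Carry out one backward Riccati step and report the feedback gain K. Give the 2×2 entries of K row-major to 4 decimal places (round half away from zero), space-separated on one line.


-1.2533 -1.7961 -0.7105 -0.9474

BᵀP = [18.0000 -18.0000; -31.5000 27.0000]
S = R + BᵀPB = [3 0; 0 1/2] + [45.0000 -72.0000; -72.0000 117.0000] = [48.0000 -72.0000; -72.0000 117.5000]
BᵀPA = [-9.0000 -18.0000; 6.7500 18.0000]
K = S⁻¹·BᵀPA = [-1.2533 -1.7961; -0.7105 -0.9474]
A−BK = [1.3322 1.9013; 1.5411 2.2007]
AᵀP(A−BK) = [27.8289 39.7303; 39.7303 56.7237]
P' = Q + AᵀP(A−BK) = [39.0789 41.2303; 41.2303 57.7237]
tr(P') = 96.8026


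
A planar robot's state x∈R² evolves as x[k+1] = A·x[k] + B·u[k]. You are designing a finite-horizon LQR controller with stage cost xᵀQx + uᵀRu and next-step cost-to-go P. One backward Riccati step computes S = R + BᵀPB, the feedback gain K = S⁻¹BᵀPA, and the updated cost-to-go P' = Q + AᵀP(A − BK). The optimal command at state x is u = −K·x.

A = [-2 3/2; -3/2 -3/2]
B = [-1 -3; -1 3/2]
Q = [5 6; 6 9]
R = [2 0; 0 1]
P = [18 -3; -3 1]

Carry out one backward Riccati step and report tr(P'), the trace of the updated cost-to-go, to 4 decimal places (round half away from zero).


BᵀP = [-15.0000 2.0000; -58.5000 10.5000]
S = R + BᵀPB = [2 0; 0 1] + [13.0000 48.0000; 48.0000 191.2500] = [15.0000 48.0000; 48.0000 192.2500]
BᵀPA = [27.0000 -25.5000; 101.2500 -103.5000]
K = S⁻¹·BᵀPA = [0.5705 0.1132; 0.3842 -0.5666]
A−BK = [-0.2768 -0.0867; -1.5058 -0.5369]
AᵀP(A−BK) = [1.9444 0.3144; 0.3144 0.4909]
P' = Q + AᵀP(A−BK) = [6.9444 6.3144; 6.3144 9.4909]
tr(P') = 16.4353

16.4353


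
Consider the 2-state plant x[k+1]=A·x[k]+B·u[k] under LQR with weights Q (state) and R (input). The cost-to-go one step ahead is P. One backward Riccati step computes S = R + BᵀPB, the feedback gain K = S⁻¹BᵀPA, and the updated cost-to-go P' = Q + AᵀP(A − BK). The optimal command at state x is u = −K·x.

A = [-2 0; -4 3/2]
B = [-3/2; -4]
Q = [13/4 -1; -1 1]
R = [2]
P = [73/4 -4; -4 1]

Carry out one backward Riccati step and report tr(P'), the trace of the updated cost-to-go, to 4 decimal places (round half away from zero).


11.0198

BᵀP = [-11.3750 2.0000]
S = R + BᵀPB = [2] + [9.0625] = [11.0625]
BᵀPA = [14.7500 3.0000]
K = S⁻¹·BᵀPA = [1.3333 0.2712]
A−BK = [0.0000 0.4068; 1.3333 2.5847]
AᵀP(A−BK) = [5.3333 2.0000; 2.0000 1.4364]
P' = Q + AᵀP(A−BK) = [8.5833 1.0000; 1.0000 2.4364]
tr(P') = 11.0198


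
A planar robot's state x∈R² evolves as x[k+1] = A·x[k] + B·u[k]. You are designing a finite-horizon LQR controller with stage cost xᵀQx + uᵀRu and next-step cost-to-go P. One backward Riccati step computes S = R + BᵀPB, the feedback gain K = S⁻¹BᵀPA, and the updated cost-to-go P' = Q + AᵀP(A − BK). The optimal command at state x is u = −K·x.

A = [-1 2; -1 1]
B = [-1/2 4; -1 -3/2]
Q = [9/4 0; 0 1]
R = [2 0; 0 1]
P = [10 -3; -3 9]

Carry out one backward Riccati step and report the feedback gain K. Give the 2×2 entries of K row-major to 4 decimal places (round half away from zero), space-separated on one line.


0.9362 -1.1912 -0.1015 0.3101

BᵀP = [-2.0000 -7.5000; 44.5000 -25.5000]
S = R + BᵀPB = [2 0; 0 1] + [8.5000 3.2500; 3.2500 216.2500] = [10.5000 3.2500; 3.2500 217.2500]
BᵀPA = [9.5000 -11.5000; -19.0000 63.5000]
K = S⁻¹·BᵀPA = [0.9362 -1.1912; -0.1015 0.3101]
A−BK = [-0.1261 0.1639; -0.2160 0.2739]
AᵀP(A−BK) = [2.1786 -2.7913; -2.7913 3.6089]
P' = Q + AᵀP(A−BK) = [4.4286 -2.7913; -2.7913 4.6089]
tr(P') = 9.0376


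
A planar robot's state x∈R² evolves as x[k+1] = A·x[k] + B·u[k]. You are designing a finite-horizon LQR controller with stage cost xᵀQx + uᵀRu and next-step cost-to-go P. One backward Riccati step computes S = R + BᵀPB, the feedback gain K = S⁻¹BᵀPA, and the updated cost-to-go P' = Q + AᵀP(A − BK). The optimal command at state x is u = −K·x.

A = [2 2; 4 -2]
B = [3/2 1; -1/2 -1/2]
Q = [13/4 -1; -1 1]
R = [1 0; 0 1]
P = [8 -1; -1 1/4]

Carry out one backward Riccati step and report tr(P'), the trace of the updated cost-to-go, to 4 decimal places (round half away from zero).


BᵀP = [12.5000 -1.6250; 8.5000 -1.1250]
S = R + BᵀPB = [1 0; 0 1] + [19.5625 13.3125; 13.3125 9.0625] = [20.5625 13.3125; 13.3125 10.0625]
BᵀPA = [18.5000 28.2500; 12.5000 19.2500]
K = S⁻¹·BᵀPA = [0.6653 0.9432; 0.3621 0.6653]
A−BK = [0.6400 -0.0800; 4.5137 -1.1958]
AᵀP(A−BK) = [3.1663 0.2358; 0.2358 1.5495]
P' = Q + AᵀP(A−BK) = [6.4163 -0.7642; -0.7642 2.5495]
tr(P') = 8.9658

8.9658


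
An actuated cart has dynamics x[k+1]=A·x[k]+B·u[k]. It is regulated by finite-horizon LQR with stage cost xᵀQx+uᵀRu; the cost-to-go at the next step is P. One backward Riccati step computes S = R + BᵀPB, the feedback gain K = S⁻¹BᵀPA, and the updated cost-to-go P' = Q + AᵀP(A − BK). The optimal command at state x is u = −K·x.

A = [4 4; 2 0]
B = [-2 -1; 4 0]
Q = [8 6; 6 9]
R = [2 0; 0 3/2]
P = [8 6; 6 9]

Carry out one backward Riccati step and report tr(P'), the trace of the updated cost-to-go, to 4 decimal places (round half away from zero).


BᵀP = [8.0000 24.0000; -8.0000 -6.0000]
S = R + BᵀPB = [2 0; 0 3/2] + [80.0000 -8.0000; -8.0000 8.0000] = [82.0000 -8.0000; -8.0000 9.5000]
BᵀPA = [80.0000 32.0000; -44.0000 -32.0000]
K = S⁻¹·BᵀPA = [0.5706 0.0671; -4.1510 -3.3119]
A−BK = [0.9902 0.8224; -0.2825 -0.2685]
AᵀP(A−BK) = [31.7035 24.9063; 24.9063 19.8713]
P' = Q + AᵀP(A−BK) = [39.7035 30.9063; 30.9063 28.8713]
tr(P') = 68.5748

68.5748
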